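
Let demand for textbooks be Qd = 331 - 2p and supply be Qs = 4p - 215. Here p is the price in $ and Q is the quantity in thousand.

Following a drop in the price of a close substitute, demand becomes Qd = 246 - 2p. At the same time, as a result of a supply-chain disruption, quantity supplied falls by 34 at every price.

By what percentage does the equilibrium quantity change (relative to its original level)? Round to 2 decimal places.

Original equilibrium: 331 - 2p = 4p - 215 gives 546 = 6p, so p = 91 and Q = 149.
The shock moves the curves to Qd = 246 - 2p and Qs = 4p - 249.
Setting them equal: 246 - 2p = 4p - 249 → 495 = 6p, so p = 82.5 and Q = 81.
%ΔQ = (81 − 149) / 149 × 100 = -45.64%.

-45.64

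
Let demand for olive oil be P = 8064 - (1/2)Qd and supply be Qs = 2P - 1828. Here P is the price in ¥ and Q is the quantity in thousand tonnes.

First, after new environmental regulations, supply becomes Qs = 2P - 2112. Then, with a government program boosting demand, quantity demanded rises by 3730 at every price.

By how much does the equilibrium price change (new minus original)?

+1003.5

Original equilibrium: 16128 - 2P = 2P - 1828 gives 17956 = 4P, so P = 4489 and Q = 7150.
With the change applied: demand Qd = 19858 - 2P, supply Qs = 2P - 2112.
Clearing the new market: 19858 - 2P = 2P - 2112, so P = 5492.5 and Q = 8873.
ΔP = 5492.5 − 4489 = +1003.5.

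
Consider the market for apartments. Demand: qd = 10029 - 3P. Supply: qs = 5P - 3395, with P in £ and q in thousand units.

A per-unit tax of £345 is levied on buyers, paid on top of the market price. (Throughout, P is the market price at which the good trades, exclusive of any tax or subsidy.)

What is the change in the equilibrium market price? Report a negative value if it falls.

-129.375

Initially, 10029 - 3P = 5P - 3395, so 13424 = 8P and P = 1678, q = 4995.
Since buyers pay the price plus the tax, the effective demand curve becomes qd = 8994 - 3P.
Clearing the new market: 8994 - 3P = 5P - 3395, so P = 1548.625 and q = 4348.125.
ΔP = 1548.625 − 1678 = -129.375.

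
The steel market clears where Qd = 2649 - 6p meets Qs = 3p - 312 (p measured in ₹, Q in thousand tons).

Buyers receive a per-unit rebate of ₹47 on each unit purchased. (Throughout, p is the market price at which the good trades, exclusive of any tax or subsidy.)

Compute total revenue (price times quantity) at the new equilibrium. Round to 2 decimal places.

Original equilibrium: 2649 - 6p = 3p - 312 gives 2961 = 9p, so p = 329 and Q = 675.
Since buyers' out-of-pocket price is the market price minus the rebate, the effective demand curve becomes Qd = 2931 - 6p.
New equilibrium: 2931 - 6p = 3p - 312 ⇒ 3243 = 9p ⇒ p = 1081/3 ≈ 360.3333, Q = 769.
New expenditure = 360.3333 × 769 = 277096.33.

277096.33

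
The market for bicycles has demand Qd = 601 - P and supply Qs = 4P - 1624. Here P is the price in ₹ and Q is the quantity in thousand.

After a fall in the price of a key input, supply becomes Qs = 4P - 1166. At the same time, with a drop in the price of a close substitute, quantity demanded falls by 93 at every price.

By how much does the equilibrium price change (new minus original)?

Before the shock: 601 - P = 4P - 1624 ⇒ 2225 = 5P ⇒ P = 445, Q = 156.
With the change applied: demand Qd = 508 - P, supply Qs = 4P - 1166.
New equilibrium: 508 - P = 4P - 1166 ⇒ 1674 = 5P ⇒ P = 334.8, Q = 173.2.
ΔP = 334.8 − 445 = -110.2.

-110.2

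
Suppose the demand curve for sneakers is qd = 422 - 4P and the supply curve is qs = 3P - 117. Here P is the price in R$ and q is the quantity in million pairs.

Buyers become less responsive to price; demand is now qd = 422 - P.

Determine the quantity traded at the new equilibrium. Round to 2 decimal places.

287.25

Original equilibrium: 422 - 4P = 3P - 117 gives 539 = 7P, so P = 77 and q = 114.
The new curves are qd = 422 - P (demand) and qs = 3P - 117 (supply).
Setting them equal: 422 - P = 3P - 117 → 539 = 4P, so P = 134.75 and q = 287.25.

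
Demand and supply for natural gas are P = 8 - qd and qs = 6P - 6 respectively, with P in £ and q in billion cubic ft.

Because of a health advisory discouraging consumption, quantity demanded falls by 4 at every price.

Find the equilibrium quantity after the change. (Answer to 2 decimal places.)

Original equilibrium: 8 - P = 6P - 6 gives 14 = 7P, so P = 2 and q = 6.
The new curves are qd = 4 - P (demand) and qs = 6P - 6 (supply).
Clearing the new market: 4 - P = 6P - 6, so P = 10/7 ≈ 1.4286 and q = 18/7 ≈ 2.5714.

2.57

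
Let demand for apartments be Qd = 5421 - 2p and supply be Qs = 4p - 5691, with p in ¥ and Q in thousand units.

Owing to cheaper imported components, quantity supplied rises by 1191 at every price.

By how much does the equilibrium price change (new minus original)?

-198.5

Solve the original market: 5421 - 2p = 4p - 5691, hence p = 1852 and Q = 1717.
The new curves are Qd = 5421 - 2p (demand) and Qs = 4p - 4500 (supply).
Equate the new curves: 5421 - 2p = 4p - 4500, giving 9921 = 6p, p = 1653.5, Q = 2114.
Δp = 1653.5 − 1852 = -198.5.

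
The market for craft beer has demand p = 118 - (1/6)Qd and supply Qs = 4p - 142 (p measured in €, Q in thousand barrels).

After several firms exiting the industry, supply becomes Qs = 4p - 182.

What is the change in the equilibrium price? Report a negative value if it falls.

Before the shock: 708 - 6p = 4p - 142 ⇒ 850 = 10p ⇒ p = 85, Q = 198.
The shock moves the curves to Qd = 708 - 6p and Qs = 4p - 182.
Clearing the new market: 708 - 6p = 4p - 182, so p = 89 and Q = 174.
Δp = 89 − 85 = +4.

+4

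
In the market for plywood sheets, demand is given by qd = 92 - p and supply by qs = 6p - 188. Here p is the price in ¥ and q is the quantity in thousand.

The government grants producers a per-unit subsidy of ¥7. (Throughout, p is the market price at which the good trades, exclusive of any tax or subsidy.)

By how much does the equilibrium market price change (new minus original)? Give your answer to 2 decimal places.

-6.00

Solve the original market: 92 - p = 6p - 188, hence p = 40 and q = 52.
Since sellers receive the price plus the subsidy, the effective supply curve becomes qs = 6p - 146.
Setting them equal: 92 - p = 6p - 146 → 238 = 7p, so p = 34 and q = 58.
Δp = 34 − 40 = -6.00.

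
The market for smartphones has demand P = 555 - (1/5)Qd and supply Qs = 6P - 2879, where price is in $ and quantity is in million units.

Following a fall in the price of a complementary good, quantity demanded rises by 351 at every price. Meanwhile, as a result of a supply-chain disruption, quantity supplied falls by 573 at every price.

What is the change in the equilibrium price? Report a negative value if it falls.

+84

Solve the original market: 2775 - 5P = 6P - 2879, hence P = 514 and Q = 205.
The new curves are Qd = 3126 - 5P (demand) and Qs = 6P - 3452 (supply).
New equilibrium: 3126 - 5P = 6P - 3452 ⇒ 6578 = 11P ⇒ P = 598, Q = 136.
ΔP = 598 − 514 = +84.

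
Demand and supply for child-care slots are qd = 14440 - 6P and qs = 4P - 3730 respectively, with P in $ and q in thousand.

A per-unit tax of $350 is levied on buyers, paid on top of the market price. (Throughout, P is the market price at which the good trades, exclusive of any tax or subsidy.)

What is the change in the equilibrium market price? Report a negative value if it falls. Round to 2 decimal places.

Original equilibrium: 14440 - 6P = 4P - 3730 gives 18170 = 10P, so P = 1817 and q = 3538.
Since buyers pay the price plus the tax, the effective demand curve becomes qd = 12340 - 6P.
Equate the new curves: 12340 - 6P = 4P - 3730, giving 16070 = 10P, P = 1607, q = 2698.
ΔP = 1607 − 1817 = -210.00.

-210.00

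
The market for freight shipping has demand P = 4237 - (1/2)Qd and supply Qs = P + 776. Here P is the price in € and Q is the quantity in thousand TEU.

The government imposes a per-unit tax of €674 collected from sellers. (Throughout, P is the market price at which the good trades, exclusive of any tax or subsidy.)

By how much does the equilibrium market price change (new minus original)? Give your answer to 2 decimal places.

+224.67

Solve the original market: 8474 - 2P = P + 776, hence P = 2566 and Q = 3342.
Since sellers keep the price net of the tax, the effective supply curve becomes Qs = P + 102.
Setting them equal: 8474 - 2P = P + 102 → 8372 = 3P, so P = 8372/3 ≈ 2790.6667 and Q = 8678/3 ≈ 2892.6667.
ΔP = 2790.6667 − 2566 = +224.67.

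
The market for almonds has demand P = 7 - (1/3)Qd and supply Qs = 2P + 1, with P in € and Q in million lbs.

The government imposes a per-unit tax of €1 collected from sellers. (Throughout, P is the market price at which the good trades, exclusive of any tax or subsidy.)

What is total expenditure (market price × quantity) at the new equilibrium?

Before the shock: 21 - 3P = 2P + 1 ⇒ 20 = 5P ⇒ P = 4, Q = 9.
Since sellers keep the price net of the tax, the effective supply curve becomes Qs = 2P - 1.
Equate the new curves: 21 - 3P = 2P - 1, giving 22 = 5P, P = 4.4, Q = 7.8.
New expenditure = 4.4 × 7.8 = 34.32.

34.32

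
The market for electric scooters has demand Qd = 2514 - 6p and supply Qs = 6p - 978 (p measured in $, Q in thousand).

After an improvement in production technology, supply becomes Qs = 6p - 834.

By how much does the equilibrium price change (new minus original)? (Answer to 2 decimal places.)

-12.00

Initially, 2514 - 6p = 6p - 978, so 3492 = 12p and p = 291, Q = 768.
After the shift, demand is Qd = 2514 - 6p and supply is Qs = 6p - 834.
Setting them equal: 2514 - 6p = 6p - 834 → 3348 = 12p, so p = 279 and Q = 840.
Δp = 279 − 291 = -12.00.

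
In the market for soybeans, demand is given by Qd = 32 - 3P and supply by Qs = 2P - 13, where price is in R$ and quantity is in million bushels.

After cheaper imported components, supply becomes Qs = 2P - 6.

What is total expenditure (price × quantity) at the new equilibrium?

Before the shock: 32 - 3P = 2P - 13 ⇒ 45 = 5P ⇒ P = 9, Q = 5.
The new curves are Qd = 32 - 3P (demand) and Qs = 2P - 6 (supply).
Equate the new curves: 32 - 3P = 2P - 6, giving 38 = 5P, P = 7.6, Q = 9.2.
New expenditure = 7.6 × 9.2 = 69.92.

69.92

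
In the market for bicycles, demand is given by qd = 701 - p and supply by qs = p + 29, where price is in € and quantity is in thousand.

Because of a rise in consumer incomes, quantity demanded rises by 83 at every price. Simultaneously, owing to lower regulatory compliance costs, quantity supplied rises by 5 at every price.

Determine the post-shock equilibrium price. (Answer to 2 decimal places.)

375.00

Original equilibrium: 701 - p = p + 29 gives 672 = 2p, so p = 336 and q = 365.
After the shift, demand is qd = 784 - p and supply is qs = p + 34.
Equate the new curves: 784 - p = p + 34, giving 750 = 2p, p = 375, q = 409.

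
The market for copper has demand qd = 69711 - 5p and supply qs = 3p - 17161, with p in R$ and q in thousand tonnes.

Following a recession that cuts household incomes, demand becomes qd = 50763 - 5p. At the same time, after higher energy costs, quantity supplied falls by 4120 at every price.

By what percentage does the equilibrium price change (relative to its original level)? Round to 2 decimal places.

-17.07

Initially, 69711 - 5p = 3p - 17161, so 86872 = 8p and p = 10859, q = 15416.
The shock moves the curves to qd = 50763 - 5p and qs = 3p - 21281.
Clearing the new market: 50763 - 5p = 3p - 21281, so p = 9005.5 and q = 5735.5.
%Δp = (9005.5 − 10859) / 10859 × 100 = -17.07%.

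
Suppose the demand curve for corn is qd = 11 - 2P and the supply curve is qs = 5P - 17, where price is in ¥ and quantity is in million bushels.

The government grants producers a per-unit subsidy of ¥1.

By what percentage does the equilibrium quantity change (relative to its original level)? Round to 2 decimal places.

Original equilibrium: 11 - 2P = 5P - 17 gives 28 = 7P, so P = 4 and q = 3.
Since sellers receive the price plus the subsidy, the effective supply curve becomes qs = 5P - 12.
Clearing the new market: 11 - 2P = 5P - 12, so P = 23/7 ≈ 3.2857 and q = 31/7 ≈ 4.4286.
%Δq = (4.4286 − 3) / 3 × 100 = +47.62%.

+47.62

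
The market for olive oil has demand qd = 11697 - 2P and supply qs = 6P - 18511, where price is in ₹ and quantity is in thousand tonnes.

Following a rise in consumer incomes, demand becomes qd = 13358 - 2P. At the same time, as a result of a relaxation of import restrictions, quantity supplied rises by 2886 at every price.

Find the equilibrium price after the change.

Initially, 11697 - 2P = 6P - 18511, so 30208 = 8P and P = 3776, q = 4145.
After the shift, demand is qd = 13358 - 2P and supply is qs = 6P - 15625.
Clearing the new market: 13358 - 2P = 6P - 15625, so P = 3622.875 and q = 6112.25.

3622.875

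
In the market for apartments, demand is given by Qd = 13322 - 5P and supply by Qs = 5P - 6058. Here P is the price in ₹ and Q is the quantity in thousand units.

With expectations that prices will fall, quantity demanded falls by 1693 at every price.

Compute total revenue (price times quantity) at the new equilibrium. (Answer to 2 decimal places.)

Original equilibrium: 13322 - 5P = 5P - 6058 gives 19380 = 10P, so P = 1938 and Q = 3632.
The new curves are Qd = 11629 - 5P (demand) and Qs = 5P - 6058 (supply).
Equate the new curves: 11629 - 5P = 5P - 6058, giving 17687 = 10P, P = 1768.7, Q = 2785.5.
New expenditure = 1768.7 × 2785.5 = 4926713.85.

4926713.85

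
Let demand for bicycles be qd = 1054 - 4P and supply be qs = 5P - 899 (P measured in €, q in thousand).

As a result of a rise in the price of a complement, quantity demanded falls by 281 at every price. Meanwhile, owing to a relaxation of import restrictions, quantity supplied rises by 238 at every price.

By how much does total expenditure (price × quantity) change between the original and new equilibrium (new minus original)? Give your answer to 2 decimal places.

-18745.78

Initially, 1054 - 4P = 5P - 899, so 1953 = 9P and P = 217, q = 186.
The new curves are qd = 773 - 4P (demand) and qs = 5P - 661 (supply).
New equilibrium: 773 - 4P = 5P - 661 ⇒ 1434 = 9P ⇒ P = 478/3 ≈ 159.3333, q = 407/3 ≈ 135.6667.
Expenditure moves from 217×186 = 40362 to 159.3333×135.6667 = 21616.2222; change = -18745.78.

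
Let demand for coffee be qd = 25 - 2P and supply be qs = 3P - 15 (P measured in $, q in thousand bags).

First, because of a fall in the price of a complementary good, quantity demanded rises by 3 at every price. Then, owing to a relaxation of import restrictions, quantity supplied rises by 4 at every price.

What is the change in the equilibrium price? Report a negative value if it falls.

-0.2

Initially, 25 - 2P = 3P - 15, so 40 = 5P and P = 8, q = 9.
After the shift, demand is qd = 28 - 2P and supply is qs = 3P - 11.
Setting them equal: 28 - 2P = 3P - 11 → 39 = 5P, so P = 7.8 and q = 12.4.
ΔP = 7.8 − 8 = -0.2.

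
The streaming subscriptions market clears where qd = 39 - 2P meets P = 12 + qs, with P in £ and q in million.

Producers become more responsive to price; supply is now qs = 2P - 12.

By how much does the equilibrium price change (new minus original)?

-4.25

Initially, 39 - 2P = P - 12, so 51 = 3P and P = 17, q = 5.
After the shift, demand is qd = 39 - 2P and supply is qs = 2P - 12.
New equilibrium: 39 - 2P = 2P - 12 ⇒ 51 = 4P ⇒ P = 12.75, q = 13.5.
ΔP = 12.75 − 17 = -4.25.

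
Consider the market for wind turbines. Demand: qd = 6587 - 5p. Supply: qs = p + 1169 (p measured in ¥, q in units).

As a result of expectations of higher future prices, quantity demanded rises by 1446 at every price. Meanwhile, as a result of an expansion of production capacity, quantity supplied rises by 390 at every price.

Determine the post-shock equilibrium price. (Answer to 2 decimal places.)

Initially, 6587 - 5p = p + 1169, so 5418 = 6p and p = 903, q = 2072.
The shock moves the curves to qd = 8033 - 5p and qs = p + 1559.
Equate the new curves: 8033 - 5p = p + 1559, giving 6474 = 6p, p = 1079, q = 2638.

1079.00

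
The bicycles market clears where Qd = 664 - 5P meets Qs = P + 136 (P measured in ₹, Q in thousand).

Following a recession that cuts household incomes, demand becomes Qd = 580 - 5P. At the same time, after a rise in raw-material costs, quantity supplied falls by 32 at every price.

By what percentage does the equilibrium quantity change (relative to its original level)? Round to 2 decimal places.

Initially, 664 - 5P = P + 136, so 528 = 6P and P = 88, Q = 224.
The shock moves the curves to Qd = 580 - 5P and Qs = P + 104.
Equate the new curves: 580 - 5P = P + 104, giving 476 = 6P, P = 238/3 ≈ 79.3333, Q = 550/3 ≈ 183.3333.
%ΔQ = (183.3333 − 224) / 224 × 100 = -18.15%.

-18.15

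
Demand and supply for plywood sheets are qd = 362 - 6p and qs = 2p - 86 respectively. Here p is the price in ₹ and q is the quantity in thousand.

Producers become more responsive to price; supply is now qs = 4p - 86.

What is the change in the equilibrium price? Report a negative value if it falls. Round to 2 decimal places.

-11.20

Initially, 362 - 6p = 2p - 86, so 448 = 8p and p = 56, q = 26.
After the shift, demand is qd = 362 - 6p and supply is qs = 4p - 86.
New equilibrium: 362 - 6p = 4p - 86 ⇒ 448 = 10p ⇒ p = 44.8, q = 93.2.
Δp = 44.8 − 56 = -11.20.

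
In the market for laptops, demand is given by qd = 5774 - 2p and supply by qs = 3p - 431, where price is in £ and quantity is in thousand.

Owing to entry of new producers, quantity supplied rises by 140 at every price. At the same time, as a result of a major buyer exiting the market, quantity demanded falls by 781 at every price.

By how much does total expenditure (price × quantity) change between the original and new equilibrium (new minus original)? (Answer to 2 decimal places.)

Solve the original market: 5774 - 2p = 3p - 431, hence p = 1241 and q = 3292.
The new curves are qd = 4993 - 2p (demand) and qs = 3p - 291 (supply).
Setting them equal: 4993 - 2p = 3p - 291 → 5284 = 5p, so p = 1056.8 and q = 2879.4.
Expenditure moves from 1241×3292 = 4085372 to 1056.8×2879.4 = 3042949.92; change = -1042422.08.

-1042422.08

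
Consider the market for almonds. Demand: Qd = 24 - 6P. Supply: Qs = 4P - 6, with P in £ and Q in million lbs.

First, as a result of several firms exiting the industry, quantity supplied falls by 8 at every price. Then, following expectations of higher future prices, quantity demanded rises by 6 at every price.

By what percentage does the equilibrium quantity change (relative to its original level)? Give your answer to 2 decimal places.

Initially, 24 - 6P = 4P - 6, so 30 = 10P and P = 3, Q = 6.
The new curves are Qd = 30 - 6P (demand) and Qs = 4P - 14 (supply).
Equate the new curves: 30 - 6P = 4P - 14, giving 44 = 10P, P = 4.4, Q = 3.6.
%ΔQ = (3.6 − 6) / 6 × 100 = -40.00%.

-40.00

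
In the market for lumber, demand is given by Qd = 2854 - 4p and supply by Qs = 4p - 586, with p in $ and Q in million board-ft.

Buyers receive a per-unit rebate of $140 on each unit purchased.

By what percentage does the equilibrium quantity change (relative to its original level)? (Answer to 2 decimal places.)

Original equilibrium: 2854 - 4p = 4p - 586 gives 3440 = 8p, so p = 430 and Q = 1134.
Since buyers' out-of-pocket price is the market price minus the rebate, the effective demand curve becomes Qd = 3414 - 4p.
Equate the new curves: 3414 - 4p = 4p - 586, giving 4000 = 8p, p = 500, Q = 1414.
%ΔQ = (1414 − 1134) / 1134 × 100 = +24.69%.

+24.69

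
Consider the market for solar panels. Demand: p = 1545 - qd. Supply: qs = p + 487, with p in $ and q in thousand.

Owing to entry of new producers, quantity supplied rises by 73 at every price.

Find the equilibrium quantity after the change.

Initially, 1545 - p = p + 487, so 1058 = 2p and p = 529, q = 1016.
With the change applied: demand qd = 1545 - p, supply qs = p + 560.
Setting them equal: 1545 - p = p + 560 → 985 = 2p, so p = 492.5 and q = 1052.5.

1052.5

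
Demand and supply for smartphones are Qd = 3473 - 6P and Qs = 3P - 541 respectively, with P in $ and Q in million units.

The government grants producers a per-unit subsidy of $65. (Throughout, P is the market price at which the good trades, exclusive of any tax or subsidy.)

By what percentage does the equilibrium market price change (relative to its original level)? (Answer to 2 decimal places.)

Initially, 3473 - 6P = 3P - 541, so 4014 = 9P and P = 446, Q = 797.
Since sellers receive the price plus the subsidy, the effective supply curve becomes Qs = 3P - 346.
Clearing the new market: 3473 - 6P = 3P - 346, so P = 1273/3 ≈ 424.3333 and Q = 927.
%ΔP = (424.3333 − 446) / 446 × 100 = -4.86%.

-4.86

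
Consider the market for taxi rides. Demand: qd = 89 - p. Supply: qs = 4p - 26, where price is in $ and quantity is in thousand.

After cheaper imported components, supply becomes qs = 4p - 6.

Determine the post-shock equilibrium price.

19

Solve the original market: 89 - p = 4p - 26, hence p = 23 and q = 66.
The shock moves the curves to qd = 89 - p and qs = 4p - 6.
New equilibrium: 89 - p = 4p - 6 ⇒ 95 = 5p ⇒ p = 19, q = 70.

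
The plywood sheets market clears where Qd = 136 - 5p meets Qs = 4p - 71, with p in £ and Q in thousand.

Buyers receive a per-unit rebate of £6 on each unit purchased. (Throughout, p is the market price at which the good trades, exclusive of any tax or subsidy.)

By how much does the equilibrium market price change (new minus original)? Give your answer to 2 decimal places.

Original equilibrium: 136 - 5p = 4p - 71 gives 207 = 9p, so p = 23 and Q = 21.
Since buyers' out-of-pocket price is the market price minus the rebate, the effective demand curve becomes Qd = 166 - 5p.
Equate the new curves: 166 - 5p = 4p - 71, giving 237 = 9p, p = 79/3 ≈ 26.3333, Q = 103/3 ≈ 34.3333.
Δp = 26.3333 − 23 = +3.33.

+3.33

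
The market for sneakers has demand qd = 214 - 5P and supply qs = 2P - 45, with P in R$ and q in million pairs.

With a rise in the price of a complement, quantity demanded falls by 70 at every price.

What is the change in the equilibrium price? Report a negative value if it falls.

Solve the original market: 214 - 5P = 2P - 45, hence P = 37 and q = 29.
The new curves are qd = 144 - 5P (demand) and qs = 2P - 45 (supply).
New equilibrium: 144 - 5P = 2P - 45 ⇒ 189 = 7P ⇒ P = 27, q = 9.
ΔP = 27 − 37 = -10.

-10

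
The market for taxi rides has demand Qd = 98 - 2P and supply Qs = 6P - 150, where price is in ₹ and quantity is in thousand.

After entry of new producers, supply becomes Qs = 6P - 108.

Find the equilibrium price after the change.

Initially, 98 - 2P = 6P - 150, so 248 = 8P and P = 31, Q = 36.
The new curves are Qd = 98 - 2P (demand) and Qs = 6P - 108 (supply).
Clearing the new market: 98 - 2P = 6P - 108, so P = 25.75 and Q = 46.5.

25.75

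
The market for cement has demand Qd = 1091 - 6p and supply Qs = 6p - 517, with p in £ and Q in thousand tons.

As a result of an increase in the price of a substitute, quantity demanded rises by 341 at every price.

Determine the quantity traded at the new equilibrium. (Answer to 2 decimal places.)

Before the shock: 1091 - 6p = 6p - 517 ⇒ 1608 = 12p ⇒ p = 134, Q = 287.
After the shift, demand is Qd = 1432 - 6p and supply is Qs = 6p - 517.
Clearing the new market: 1432 - 6p = 6p - 517, so p = 1949/12 ≈ 162.4167 and Q = 457.5.

457.50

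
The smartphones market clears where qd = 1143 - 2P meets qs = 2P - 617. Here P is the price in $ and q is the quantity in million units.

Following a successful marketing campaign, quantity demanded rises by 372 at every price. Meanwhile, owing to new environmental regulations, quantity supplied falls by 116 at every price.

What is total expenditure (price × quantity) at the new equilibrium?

Original equilibrium: 1143 - 2P = 2P - 617 gives 1760 = 4P, so P = 440 and q = 263.
After the shift, demand is qd = 1515 - 2P and supply is qs = 2P - 733.
New equilibrium: 1515 - 2P = 2P - 733 ⇒ 2248 = 4P ⇒ P = 562, q = 391.
New expenditure = 562 × 391 = 219742.

219742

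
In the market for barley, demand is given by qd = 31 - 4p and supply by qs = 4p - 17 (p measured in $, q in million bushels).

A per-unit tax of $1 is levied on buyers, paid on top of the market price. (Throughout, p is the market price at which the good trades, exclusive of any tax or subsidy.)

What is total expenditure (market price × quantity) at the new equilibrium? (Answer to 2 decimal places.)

Initially, 31 - 4p = 4p - 17, so 48 = 8p and p = 6, q = 7.
Since buyers pay the price plus the tax, the effective demand curve becomes qd = 27 - 4p.
New equilibrium: 27 - 4p = 4p - 17 ⇒ 44 = 8p ⇒ p = 5.5, q = 5.
New expenditure = 5.5 × 5 = 27.50.

27.50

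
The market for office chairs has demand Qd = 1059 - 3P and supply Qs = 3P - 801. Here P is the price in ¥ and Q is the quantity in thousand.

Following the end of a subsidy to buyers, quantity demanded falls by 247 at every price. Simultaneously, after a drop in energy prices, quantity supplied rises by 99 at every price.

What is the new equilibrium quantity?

Initially, 1059 - 3P = 3P - 801, so 1860 = 6P and P = 310, Q = 129.
With the change applied: demand Qd = 812 - 3P, supply Qs = 3P - 702.
Equate the new curves: 812 - 3P = 3P - 702, giving 1514 = 6P, P = 757/3 ≈ 252.3333, Q = 55.

55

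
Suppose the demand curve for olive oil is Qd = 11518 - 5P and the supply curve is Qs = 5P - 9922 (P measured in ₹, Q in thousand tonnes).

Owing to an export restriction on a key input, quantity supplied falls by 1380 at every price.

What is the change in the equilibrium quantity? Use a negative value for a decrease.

Original equilibrium: 11518 - 5P = 5P - 9922 gives 21440 = 10P, so P = 2144 and Q = 798.
The shock moves the curves to Qd = 11518 - 5P and Qs = 5P - 11302.
Equate the new curves: 11518 - 5P = 5P - 11302, giving 22820 = 10P, P = 2282, Q = 108.
ΔQ = 108 − 798 = -690.

-690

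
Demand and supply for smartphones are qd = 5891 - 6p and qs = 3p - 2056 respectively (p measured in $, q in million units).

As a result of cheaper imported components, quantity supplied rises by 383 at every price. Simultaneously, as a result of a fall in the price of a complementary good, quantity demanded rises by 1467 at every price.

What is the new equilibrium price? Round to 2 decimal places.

Initially, 5891 - 6p = 3p - 2056, so 7947 = 9p and p = 883, q = 593.
The shock moves the curves to qd = 7358 - 6p and qs = 3p - 1673.
Setting them equal: 7358 - 6p = 3p - 1673 → 9031 = 9p, so p = 9031/9 ≈ 1003.4444 and q = 4012/3 ≈ 1337.3333.

1003.44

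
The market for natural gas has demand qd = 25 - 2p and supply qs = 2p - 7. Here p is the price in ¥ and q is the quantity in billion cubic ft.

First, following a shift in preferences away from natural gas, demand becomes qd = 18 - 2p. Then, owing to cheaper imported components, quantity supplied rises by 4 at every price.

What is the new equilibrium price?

Initially, 25 - 2p = 2p - 7, so 32 = 4p and p = 8, q = 9.
The new curves are qd = 18 - 2p (demand) and qs = 2p - 3 (supply).
Clearing the new market: 18 - 2p = 2p - 3, so p = 5.25 and q = 7.5.

5.25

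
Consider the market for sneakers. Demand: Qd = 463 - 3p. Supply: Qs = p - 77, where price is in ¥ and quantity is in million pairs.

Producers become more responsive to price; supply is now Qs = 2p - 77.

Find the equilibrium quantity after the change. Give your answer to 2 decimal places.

Initially, 463 - 3p = p - 77, so 540 = 4p and p = 135, Q = 58.
With the change applied: demand Qd = 463 - 3p, supply Qs = 2p - 77.
Setting them equal: 463 - 3p = 2p - 77 → 540 = 5p, so p = 108 and Q = 139.

139.00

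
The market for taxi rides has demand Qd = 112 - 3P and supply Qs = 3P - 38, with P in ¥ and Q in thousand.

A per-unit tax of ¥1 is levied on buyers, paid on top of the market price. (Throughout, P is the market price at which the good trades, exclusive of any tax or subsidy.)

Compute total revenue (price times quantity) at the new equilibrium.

869.75

Initially, 112 - 3P = 3P - 38, so 150 = 6P and P = 25, Q = 37.
Since buyers pay the price plus the tax, the effective demand curve becomes Qd = 109 - 3P.
Setting them equal: 109 - 3P = 3P - 38 → 147 = 6P, so P = 24.5 and Q = 35.5.
New expenditure = 24.5 × 35.5 = 869.75.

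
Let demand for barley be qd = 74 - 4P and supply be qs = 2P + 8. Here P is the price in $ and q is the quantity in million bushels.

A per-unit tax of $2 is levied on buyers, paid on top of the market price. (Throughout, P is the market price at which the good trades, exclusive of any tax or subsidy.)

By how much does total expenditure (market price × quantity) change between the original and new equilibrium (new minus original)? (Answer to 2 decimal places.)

-65.78

Initially, 74 - 4P = 2P + 8, so 66 = 6P and P = 11, q = 30.
Since buyers pay the price plus the tax, the effective demand curve becomes qd = 66 - 4P.
New equilibrium: 66 - 4P = 2P + 8 ⇒ 58 = 6P ⇒ P = 29/3 ≈ 9.6667, q = 82/3 ≈ 27.3333.
Expenditure moves from 11×30 = 330 to 9.6667×27.3333 = 264.2222; change = -65.78.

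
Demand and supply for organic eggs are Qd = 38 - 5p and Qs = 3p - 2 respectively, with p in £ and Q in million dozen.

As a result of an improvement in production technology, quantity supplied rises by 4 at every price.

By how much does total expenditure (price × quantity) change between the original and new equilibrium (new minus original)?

Initially, 38 - 5p = 3p - 2, so 40 = 8p and p = 5, Q = 13.
The new curves are Qd = 38 - 5p (demand) and Qs = 3p + 2 (supply).
Setting them equal: 38 - 5p = 3p + 2 → 36 = 8p, so p = 4.5 and Q = 15.5.
Expenditure moves from 5×13 = 65 to 4.5×15.5 = 69.75; change = +4.75.

+4.75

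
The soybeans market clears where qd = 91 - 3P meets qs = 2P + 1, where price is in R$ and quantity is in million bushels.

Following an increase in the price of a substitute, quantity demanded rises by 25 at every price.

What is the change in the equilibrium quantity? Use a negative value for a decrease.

Before the shock: 91 - 3P = 2P + 1 ⇒ 90 = 5P ⇒ P = 18, q = 37.
The new curves are qd = 116 - 3P (demand) and qs = 2P + 1 (supply).
New equilibrium: 116 - 3P = 2P + 1 ⇒ 115 = 5P ⇒ P = 23, q = 47.
Δq = 47 − 37 = +10.

+10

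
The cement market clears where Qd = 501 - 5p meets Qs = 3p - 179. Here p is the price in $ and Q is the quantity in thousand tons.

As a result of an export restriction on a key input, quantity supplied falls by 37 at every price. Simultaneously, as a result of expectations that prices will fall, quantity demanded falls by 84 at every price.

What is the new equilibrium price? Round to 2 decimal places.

79.13

Initially, 501 - 5p = 3p - 179, so 680 = 8p and p = 85, Q = 76.
The shock moves the curves to Qd = 417 - 5p and Qs = 3p - 216.
Clearing the new market: 417 - 5p = 3p - 216, so p = 79.125 and Q = 21.375.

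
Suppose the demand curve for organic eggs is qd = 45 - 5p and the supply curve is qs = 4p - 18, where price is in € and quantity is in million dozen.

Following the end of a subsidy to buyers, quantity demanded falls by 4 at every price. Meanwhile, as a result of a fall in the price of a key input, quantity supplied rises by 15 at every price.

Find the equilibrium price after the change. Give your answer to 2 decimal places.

Solve the original market: 45 - 5p = 4p - 18, hence p = 7 and q = 10.
The new curves are qd = 41 - 5p (demand) and qs = 4p - 3 (supply).
Clearing the new market: 41 - 5p = 4p - 3, so p = 44/9 ≈ 4.8889 and q = 149/9 ≈ 16.5556.

4.89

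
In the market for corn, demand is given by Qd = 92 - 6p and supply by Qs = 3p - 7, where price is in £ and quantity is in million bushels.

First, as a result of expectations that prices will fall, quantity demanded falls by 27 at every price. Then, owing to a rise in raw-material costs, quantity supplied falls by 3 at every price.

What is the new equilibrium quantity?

15

Original equilibrium: 92 - 6p = 3p - 7 gives 99 = 9p, so p = 11 and Q = 26.
The shock moves the curves to Qd = 65 - 6p and Qs = 3p - 10.
Clearing the new market: 65 - 6p = 3p - 10, so p = 25/3 ≈ 8.3333 and Q = 15.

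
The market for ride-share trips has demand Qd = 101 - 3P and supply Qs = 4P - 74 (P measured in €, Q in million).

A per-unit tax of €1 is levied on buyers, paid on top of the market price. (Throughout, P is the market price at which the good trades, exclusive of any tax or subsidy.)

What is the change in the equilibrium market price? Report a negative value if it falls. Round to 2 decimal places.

-0.43

Initially, 101 - 3P = 4P - 74, so 175 = 7P and P = 25, Q = 26.
Since buyers pay the price plus the tax, the effective demand curve becomes Qd = 98 - 3P.
Equate the new curves: 98 - 3P = 4P - 74, giving 172 = 7P, P = 172/7 ≈ 24.5714, Q = 170/7 ≈ 24.2857.
ΔP = 24.5714 − 25 = -0.43.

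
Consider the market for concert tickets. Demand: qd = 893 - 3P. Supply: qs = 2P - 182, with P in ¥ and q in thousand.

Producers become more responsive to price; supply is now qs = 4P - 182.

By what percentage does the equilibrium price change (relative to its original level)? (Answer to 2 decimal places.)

-28.57

Original equilibrium: 893 - 3P = 2P - 182 gives 1075 = 5P, so P = 215 and q = 248.
With the change applied: demand qd = 893 - 3P, supply qs = 4P - 182.
New equilibrium: 893 - 3P = 4P - 182 ⇒ 1075 = 7P ⇒ P = 1075/7 ≈ 153.5714, q = 3026/7 ≈ 432.2857.
%ΔP = (153.5714 − 215) / 215 × 100 = -28.57%.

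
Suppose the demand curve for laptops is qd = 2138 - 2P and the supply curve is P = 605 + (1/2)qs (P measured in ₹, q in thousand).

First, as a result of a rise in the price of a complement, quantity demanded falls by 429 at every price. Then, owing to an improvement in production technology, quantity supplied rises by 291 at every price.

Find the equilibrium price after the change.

Before the shock: 2138 - 2P = 2P - 1210 ⇒ 3348 = 4P ⇒ P = 837, q = 464.
With the change applied: demand qd = 1709 - 2P, supply qs = 2P - 919.
Equate the new curves: 1709 - 2P = 2P - 919, giving 2628 = 4P, P = 657, q = 395.

657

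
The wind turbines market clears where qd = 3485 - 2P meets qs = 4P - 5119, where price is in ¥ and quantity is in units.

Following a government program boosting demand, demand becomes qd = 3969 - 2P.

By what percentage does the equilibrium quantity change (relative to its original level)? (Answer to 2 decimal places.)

Initially, 3485 - 2P = 4P - 5119, so 8604 = 6P and P = 1434, q = 617.
After the shift, demand is qd = 3969 - 2P and supply is qs = 4P - 5119.
Setting them equal: 3969 - 2P = 4P - 5119 → 9088 = 6P, so P = 4544/3 ≈ 1514.6667 and q = 2819/3 ≈ 939.6667.
%Δq = (939.6667 − 617) / 617 × 100 = +52.30%.

+52.30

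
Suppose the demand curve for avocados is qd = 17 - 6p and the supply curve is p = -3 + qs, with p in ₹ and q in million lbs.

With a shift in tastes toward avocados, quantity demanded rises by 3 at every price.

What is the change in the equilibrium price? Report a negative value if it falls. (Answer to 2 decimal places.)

Solve the original market: 17 - 6p = p + 3, hence p = 2 and q = 5.
The new curves are qd = 20 - 6p (demand) and qs = p + 3 (supply).
Setting them equal: 20 - 6p = p + 3 → 17 = 7p, so p = 17/7 ≈ 2.4286 and q = 38/7 ≈ 5.4286.
Δp = 2.4286 − 2 = +0.43.

+0.43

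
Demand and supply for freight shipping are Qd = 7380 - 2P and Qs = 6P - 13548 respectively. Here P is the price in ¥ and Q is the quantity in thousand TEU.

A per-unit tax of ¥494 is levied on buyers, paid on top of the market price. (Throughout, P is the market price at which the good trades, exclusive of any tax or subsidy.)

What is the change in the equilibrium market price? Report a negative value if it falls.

Solve the original market: 7380 - 2P = 6P - 13548, hence P = 2616 and Q = 2148.
Since buyers pay the price plus the tax, the effective demand curve becomes Qd = 6392 - 2P.
Clearing the new market: 6392 - 2P = 6P - 13548, so P = 2492.5 and Q = 1407.
ΔP = 2492.5 − 2616 = -123.5.

-123.5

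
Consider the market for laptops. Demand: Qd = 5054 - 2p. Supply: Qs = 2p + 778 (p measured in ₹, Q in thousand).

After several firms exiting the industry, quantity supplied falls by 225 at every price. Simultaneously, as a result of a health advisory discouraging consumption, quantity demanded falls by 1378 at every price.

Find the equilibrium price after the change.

Solve the original market: 5054 - 2p = 2p + 778, hence p = 1069 and Q = 2916.
After the shift, demand is Qd = 3676 - 2p and supply is Qs = 2p + 553.
Setting them equal: 3676 - 2p = 2p + 553 → 3123 = 4p, so p = 780.75 and Q = 2114.5.

780.75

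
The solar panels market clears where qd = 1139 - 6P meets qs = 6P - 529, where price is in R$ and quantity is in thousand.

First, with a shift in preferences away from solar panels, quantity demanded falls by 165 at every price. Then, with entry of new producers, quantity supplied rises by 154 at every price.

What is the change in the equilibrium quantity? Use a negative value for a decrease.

Before the shock: 1139 - 6P = 6P - 529 ⇒ 1668 = 12P ⇒ P = 139, q = 305.
With the change applied: demand qd = 974 - 6P, supply qs = 6P - 375.
Setting them equal: 974 - 6P = 6P - 375 → 1349 = 12P, so P = 1349/12 ≈ 112.4167 and q = 299.5.
Δq = 299.5 − 305 = -5.5.

-5.5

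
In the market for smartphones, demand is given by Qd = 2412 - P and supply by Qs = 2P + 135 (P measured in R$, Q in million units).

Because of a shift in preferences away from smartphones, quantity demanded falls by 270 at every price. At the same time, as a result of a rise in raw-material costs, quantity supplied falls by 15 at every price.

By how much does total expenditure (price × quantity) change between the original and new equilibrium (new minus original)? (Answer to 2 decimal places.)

-265195.00

Before the shock: 2412 - P = 2P + 135 ⇒ 2277 = 3P ⇒ P = 759, Q = 1653.
After the shift, demand is Qd = 2142 - P and supply is Qs = 2P + 120.
New equilibrium: 2142 - P = 2P + 120 ⇒ 2022 = 3P ⇒ P = 674, Q = 1468.
Expenditure moves from 759×1653 = 1254627 to 674×1468 = 989432; change = -265195.00.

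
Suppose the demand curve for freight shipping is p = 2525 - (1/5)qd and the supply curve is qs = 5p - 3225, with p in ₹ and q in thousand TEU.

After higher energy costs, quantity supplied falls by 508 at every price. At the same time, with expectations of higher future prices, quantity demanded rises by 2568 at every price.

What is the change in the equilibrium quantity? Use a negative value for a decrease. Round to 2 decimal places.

Original equilibrium: 12625 - 5p = 5p - 3225 gives 15850 = 10p, so p = 1585 and q = 4700.
With the change applied: demand qd = 15193 - 5p, supply qs = 5p - 3733.
New equilibrium: 15193 - 5p = 5p - 3733 ⇒ 18926 = 10p ⇒ p = 1892.6, q = 5730.
Δq = 5730 − 4700 = +1030.00.

+1030.00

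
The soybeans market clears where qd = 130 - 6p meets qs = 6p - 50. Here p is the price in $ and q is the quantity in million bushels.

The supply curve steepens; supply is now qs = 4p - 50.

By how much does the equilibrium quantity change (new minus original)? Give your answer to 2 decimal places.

Solve the original market: 130 - 6p = 6p - 50, hence p = 15 and q = 40.
With the change applied: demand qd = 130 - 6p, supply qs = 4p - 50.
Clearing the new market: 130 - 6p = 4p - 50, so p = 18 and q = 22.
Δq = 22 − 40 = -18.00.

-18.00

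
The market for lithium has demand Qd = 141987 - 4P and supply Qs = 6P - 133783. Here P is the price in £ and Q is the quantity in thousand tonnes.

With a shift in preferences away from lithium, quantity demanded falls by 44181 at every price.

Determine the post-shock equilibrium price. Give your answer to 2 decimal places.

Solve the original market: 141987 - 4P = 6P - 133783, hence P = 27577 and Q = 31679.
After the shift, demand is Qd = 97806 - 4P and supply is Qs = 6P - 133783.
Clearing the new market: 97806 - 4P = 6P - 133783, so P = 23158.9 and Q = 5170.4.

23158.90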